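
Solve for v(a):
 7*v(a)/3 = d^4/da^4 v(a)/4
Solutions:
 v(a) = C1*exp(-sqrt(2)*3^(3/4)*7^(1/4)*a/3) + C2*exp(sqrt(2)*3^(3/4)*7^(1/4)*a/3) + C3*sin(sqrt(2)*3^(3/4)*7^(1/4)*a/3) + C4*cos(sqrt(2)*3^(3/4)*7^(1/4)*a/3)


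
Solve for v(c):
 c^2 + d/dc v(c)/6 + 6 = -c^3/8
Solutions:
 v(c) = C1 - 3*c^4/16 - 2*c^3 - 36*c


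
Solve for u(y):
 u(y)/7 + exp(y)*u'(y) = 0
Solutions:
 u(y) = C1*exp(exp(-y)/7)


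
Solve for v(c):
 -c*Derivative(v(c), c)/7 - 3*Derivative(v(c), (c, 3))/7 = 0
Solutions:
 v(c) = C1 + Integral(C2*airyai(-3^(2/3)*c/3) + C3*airybi(-3^(2/3)*c/3), c)


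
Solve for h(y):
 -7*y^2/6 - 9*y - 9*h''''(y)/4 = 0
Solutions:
 h(y) = C1 + C2*y + C3*y^2 + C4*y^3 - 7*y^6/4860 - y^5/30


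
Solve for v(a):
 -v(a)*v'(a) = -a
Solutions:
 v(a) = -sqrt(C1 + a^2)
 v(a) = sqrt(C1 + a^2)


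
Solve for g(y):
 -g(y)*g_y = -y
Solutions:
 g(y) = -sqrt(C1 + y^2)
 g(y) = sqrt(C1 + y^2)


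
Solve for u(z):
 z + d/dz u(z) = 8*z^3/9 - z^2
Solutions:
 u(z) = C1 + 2*z^4/9 - z^3/3 - z^2/2


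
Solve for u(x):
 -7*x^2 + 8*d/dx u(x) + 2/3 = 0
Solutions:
 u(x) = C1 + 7*x^3/24 - x/12


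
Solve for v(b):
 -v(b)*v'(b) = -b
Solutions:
 v(b) = -sqrt(C1 + b^2)
 v(b) = sqrt(C1 + b^2)


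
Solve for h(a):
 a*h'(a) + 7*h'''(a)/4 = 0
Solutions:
 h(a) = C1 + Integral(C2*airyai(-14^(2/3)*a/7) + C3*airybi(-14^(2/3)*a/7), a)


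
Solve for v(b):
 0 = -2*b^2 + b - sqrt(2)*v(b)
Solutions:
 v(b) = sqrt(2)*b*(1 - 2*b)/2


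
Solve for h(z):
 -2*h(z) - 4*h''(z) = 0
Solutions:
 h(z) = C1*sin(sqrt(2)*z/2) + C2*cos(sqrt(2)*z/2)


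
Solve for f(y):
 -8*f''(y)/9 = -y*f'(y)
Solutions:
 f(y) = C1 + C2*erfi(3*y/4)


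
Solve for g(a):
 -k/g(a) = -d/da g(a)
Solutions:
 g(a) = -sqrt(C1 + 2*a*k)
 g(a) = sqrt(C1 + 2*a*k)


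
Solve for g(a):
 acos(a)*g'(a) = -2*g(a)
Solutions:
 g(a) = C1*exp(-2*Integral(1/acos(a), a))


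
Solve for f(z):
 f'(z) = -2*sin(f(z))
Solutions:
 f(z) = -acos((-C1 - exp(4*z))/(C1 - exp(4*z))) + 2*pi
 f(z) = acos((-C1 - exp(4*z))/(C1 - exp(4*z)))


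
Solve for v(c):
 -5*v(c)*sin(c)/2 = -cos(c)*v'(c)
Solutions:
 v(c) = C1/cos(c)^(5/2)


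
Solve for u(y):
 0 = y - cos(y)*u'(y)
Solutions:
 u(y) = C1 + Integral(y/cos(y), y)


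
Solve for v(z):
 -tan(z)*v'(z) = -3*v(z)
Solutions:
 v(z) = C1*sin(z)^3


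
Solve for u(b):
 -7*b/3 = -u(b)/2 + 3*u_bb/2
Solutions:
 u(b) = C1*exp(-sqrt(3)*b/3) + C2*exp(sqrt(3)*b/3) + 14*b/3


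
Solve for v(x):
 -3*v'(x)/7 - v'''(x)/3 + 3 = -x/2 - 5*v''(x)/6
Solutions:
 v(x) = C1 + C2*exp(x*(35 - sqrt(217))/28) + C3*exp(x*(sqrt(217) + 35)/28) + 7*x^2/12 + 1001*x/108


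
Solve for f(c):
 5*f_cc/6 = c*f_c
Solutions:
 f(c) = C1 + C2*erfi(sqrt(15)*c/5)


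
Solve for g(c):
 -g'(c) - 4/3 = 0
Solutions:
 g(c) = C1 - 4*c/3


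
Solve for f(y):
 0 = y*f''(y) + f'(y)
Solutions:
 f(y) = C1 + C2*log(y)


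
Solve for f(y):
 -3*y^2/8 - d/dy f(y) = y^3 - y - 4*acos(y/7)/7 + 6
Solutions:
 f(y) = C1 - y^4/4 - y^3/8 + y^2/2 + 4*y*acos(y/7)/7 - 6*y - 4*sqrt(49 - y^2)/7


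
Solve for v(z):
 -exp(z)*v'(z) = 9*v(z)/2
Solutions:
 v(z) = C1*exp(9*exp(-z)/2)


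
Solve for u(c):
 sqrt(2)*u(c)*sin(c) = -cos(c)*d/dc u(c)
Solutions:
 u(c) = C1*cos(c)^(sqrt(2))


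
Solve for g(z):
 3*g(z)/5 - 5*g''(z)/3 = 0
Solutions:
 g(z) = C1*exp(-3*z/5) + C2*exp(3*z/5)


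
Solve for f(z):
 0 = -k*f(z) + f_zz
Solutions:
 f(z) = C1*exp(-sqrt(k)*z) + C2*exp(sqrt(k)*z)


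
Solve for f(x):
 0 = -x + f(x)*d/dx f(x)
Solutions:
 f(x) = -sqrt(C1 + x^2)
 f(x) = sqrt(C1 + x^2)


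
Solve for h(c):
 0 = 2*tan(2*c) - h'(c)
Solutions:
 h(c) = C1 - log(cos(2*c))


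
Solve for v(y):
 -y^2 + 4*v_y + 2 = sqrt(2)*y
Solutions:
 v(y) = C1 + y^3/12 + sqrt(2)*y^2/8 - y/2


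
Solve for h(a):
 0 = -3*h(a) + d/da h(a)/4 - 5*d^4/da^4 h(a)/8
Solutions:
 h(a) = (C1*sin(sqrt(5)*a*sqrt(Abs(16*10^(2/3)/(1 + 3*sqrt(4551)*I)^(1/3) - 2*2^(5/6)*5^(1/3)/sqrt(16*10^(1/3)/(1 + 3*sqrt(4551)*I)^(1/3) + (1 + 3*sqrt(4551)*I)^(1/3)) + 10^(1/3)*(1 + 3*sqrt(4551)*I)^(1/3)))/10) + C2*cos(sqrt(5)*a*sqrt(16*10^(2/3)/(1 + 3*sqrt(4551)*I)^(1/3) - 2*2^(5/6)*5^(1/3)/sqrt(16*10^(1/3)/(1 + 3*sqrt(4551)*I)^(1/3) + (1 + 3*sqrt(4551)*I)^(1/3)) + 10^(1/3)*(1 + 3*sqrt(4551)*I)^(1/3))/10))*exp(2^(1/6)*5^(2/3)*a*sqrt(16*10^(1/3)/(1 + 3*sqrt(4551)*I)^(1/3) + (1 + 3*sqrt(4551)*I)^(1/3))/10) + (C3*sin(sqrt(5)*a*sqrt(Abs(16*10^(2/3)/(1 + 3*sqrt(4551)*I)^(1/3) + 2*2^(5/6)*5^(1/3)/sqrt(16*10^(1/3)/(1 + 3*sqrt(4551)*I)^(1/3) + (1 + 3*sqrt(4551)*I)^(1/3)) + 10^(1/3)*(1 + 3*sqrt(4551)*I)^(1/3)))/10) + C4*cos(sqrt(5)*a*sqrt(16*10^(2/3)/(1 + 3*sqrt(4551)*I)^(1/3) + 2*2^(5/6)*5^(1/3)/sqrt(16*10^(1/3)/(1 + 3*sqrt(4551)*I)^(1/3) + (1 + 3*sqrt(4551)*I)^(1/3)) + 10^(1/3)*(1 + 3*sqrt(4551)*I)^(1/3))/10))*exp(-2^(1/6)*5^(2/3)*a*sqrt(16*10^(1/3)/(1 + 3*sqrt(4551)*I)^(1/3) + (1 + 3*sqrt(4551)*I)^(1/3))/10)


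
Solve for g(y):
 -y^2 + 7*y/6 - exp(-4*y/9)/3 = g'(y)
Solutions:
 g(y) = C1 - y^3/3 + 7*y^2/12 + 3*exp(-4*y/9)/4


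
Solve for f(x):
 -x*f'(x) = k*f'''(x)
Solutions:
 f(x) = C1 + Integral(C2*airyai(x*(-1/k)^(1/3)) + C3*airybi(x*(-1/k)^(1/3)), x)


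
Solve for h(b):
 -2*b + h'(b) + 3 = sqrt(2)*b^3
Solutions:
 h(b) = C1 + sqrt(2)*b^4/4 + b^2 - 3*b


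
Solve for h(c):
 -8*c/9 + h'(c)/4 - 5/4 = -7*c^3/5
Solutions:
 h(c) = C1 - 7*c^4/5 + 16*c^2/9 + 5*c


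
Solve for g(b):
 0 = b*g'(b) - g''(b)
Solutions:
 g(b) = C1 + C2*erfi(sqrt(2)*b/2)


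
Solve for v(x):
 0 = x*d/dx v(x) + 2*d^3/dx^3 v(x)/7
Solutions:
 v(x) = C1 + Integral(C2*airyai(-2^(2/3)*7^(1/3)*x/2) + C3*airybi(-2^(2/3)*7^(1/3)*x/2), x)


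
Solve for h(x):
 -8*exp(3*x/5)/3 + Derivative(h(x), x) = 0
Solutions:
 h(x) = C1 + 40*exp(3*x/5)/9


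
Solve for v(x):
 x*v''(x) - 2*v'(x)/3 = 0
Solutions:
 v(x) = C1 + C2*x^(5/3)


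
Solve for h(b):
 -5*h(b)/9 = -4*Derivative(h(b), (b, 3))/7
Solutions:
 h(b) = C3*exp(210^(1/3)*b/6) + (C1*sin(3^(5/6)*70^(1/3)*b/12) + C2*cos(3^(5/6)*70^(1/3)*b/12))*exp(-210^(1/3)*b/12)


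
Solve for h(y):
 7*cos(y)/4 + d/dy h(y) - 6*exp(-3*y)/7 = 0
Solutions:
 h(y) = C1 - 7*sin(y)/4 - 2*exp(-3*y)/7


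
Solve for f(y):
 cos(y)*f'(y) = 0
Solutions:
 f(y) = C1


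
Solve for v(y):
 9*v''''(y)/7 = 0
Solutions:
 v(y) = C1 + C2*y + C3*y^2 + C4*y^3


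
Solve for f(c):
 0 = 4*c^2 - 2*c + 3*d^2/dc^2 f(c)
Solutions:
 f(c) = C1 + C2*c - c^4/9 + c^3/9


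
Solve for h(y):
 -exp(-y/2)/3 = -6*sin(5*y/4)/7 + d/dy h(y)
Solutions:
 h(y) = C1 - 24*cos(5*y/4)/35 + 2*exp(-y/2)/3


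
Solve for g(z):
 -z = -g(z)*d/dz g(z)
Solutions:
 g(z) = -sqrt(C1 + z^2)
 g(z) = sqrt(C1 + z^2)


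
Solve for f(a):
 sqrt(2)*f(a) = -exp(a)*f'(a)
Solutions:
 f(a) = C1*exp(sqrt(2)*exp(-a))


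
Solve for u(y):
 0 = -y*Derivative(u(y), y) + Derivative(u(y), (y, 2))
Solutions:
 u(y) = C1 + C2*erfi(sqrt(2)*y/2)


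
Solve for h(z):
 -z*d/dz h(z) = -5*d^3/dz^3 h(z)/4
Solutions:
 h(z) = C1 + Integral(C2*airyai(10^(2/3)*z/5) + C3*airybi(10^(2/3)*z/5), z)


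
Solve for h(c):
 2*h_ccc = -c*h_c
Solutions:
 h(c) = C1 + Integral(C2*airyai(-2^(2/3)*c/2) + C3*airybi(-2^(2/3)*c/2), c)


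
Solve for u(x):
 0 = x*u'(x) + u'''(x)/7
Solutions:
 u(x) = C1 + Integral(C2*airyai(-7^(1/3)*x) + C3*airybi(-7^(1/3)*x), x)


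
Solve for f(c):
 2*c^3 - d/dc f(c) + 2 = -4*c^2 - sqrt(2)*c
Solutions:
 f(c) = C1 + c^4/2 + 4*c^3/3 + sqrt(2)*c^2/2 + 2*c


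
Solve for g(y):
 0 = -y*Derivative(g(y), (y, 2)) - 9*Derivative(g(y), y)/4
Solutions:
 g(y) = C1 + C2/y^(5/4)


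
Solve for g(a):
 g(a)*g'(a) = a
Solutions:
 g(a) = -sqrt(C1 + a^2)
 g(a) = sqrt(C1 + a^2)


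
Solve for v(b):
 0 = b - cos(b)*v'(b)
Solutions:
 v(b) = C1 + Integral(b/cos(b), b)


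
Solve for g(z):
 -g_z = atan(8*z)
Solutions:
 g(z) = C1 - z*atan(8*z) + log(64*z^2 + 1)/16


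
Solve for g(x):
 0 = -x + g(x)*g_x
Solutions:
 g(x) = -sqrt(C1 + x^2)
 g(x) = sqrt(C1 + x^2)


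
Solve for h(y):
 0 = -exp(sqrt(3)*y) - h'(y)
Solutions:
 h(y) = C1 - sqrt(3)*exp(sqrt(3)*y)/3


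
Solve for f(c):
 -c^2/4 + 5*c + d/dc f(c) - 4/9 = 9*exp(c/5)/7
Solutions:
 f(c) = C1 + c^3/12 - 5*c^2/2 + 4*c/9 + 45*exp(c/5)/7


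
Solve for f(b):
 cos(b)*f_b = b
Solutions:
 f(b) = C1 + Integral(b/cos(b), b)


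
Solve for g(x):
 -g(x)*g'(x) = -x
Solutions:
 g(x) = -sqrt(C1 + x^2)
 g(x) = sqrt(C1 + x^2)


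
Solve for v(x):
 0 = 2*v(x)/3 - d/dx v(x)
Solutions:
 v(x) = C1*exp(2*x/3)


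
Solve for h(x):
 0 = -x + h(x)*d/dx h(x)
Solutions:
 h(x) = -sqrt(C1 + x^2)
 h(x) = sqrt(C1 + x^2)


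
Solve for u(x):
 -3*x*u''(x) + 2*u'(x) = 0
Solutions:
 u(x) = C1 + C2*x^(5/3)


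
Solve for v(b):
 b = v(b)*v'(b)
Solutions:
 v(b) = -sqrt(C1 + b^2)
 v(b) = sqrt(C1 + b^2)


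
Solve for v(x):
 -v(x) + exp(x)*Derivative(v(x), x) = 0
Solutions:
 v(x) = C1*exp(-exp(-x))


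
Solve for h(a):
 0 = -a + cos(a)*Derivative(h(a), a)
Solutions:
 h(a) = C1 + Integral(a/cos(a), a)


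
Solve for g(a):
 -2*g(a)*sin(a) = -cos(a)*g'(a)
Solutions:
 g(a) = C1/cos(a)^2


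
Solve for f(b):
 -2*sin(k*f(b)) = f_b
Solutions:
 f(b) = Piecewise((-acos(-exp(2*C1*k)/(exp(2*C1*k) - exp(4*b*k)) - exp(4*b*k)/(exp(2*C1*k) - exp(4*b*k)))/k + 2*pi/k, Ne(k, 0)), (nan, True))
 f(b) = Piecewise((acos(-exp(2*C1*k)/(exp(2*C1*k) - exp(4*b*k)) - exp(4*b*k)/(exp(2*C1*k) - exp(4*b*k)))/k, Ne(k, 0)), (nan, True))


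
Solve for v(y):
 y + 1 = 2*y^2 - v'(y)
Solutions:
 v(y) = C1 + 2*y^3/3 - y^2/2 - y


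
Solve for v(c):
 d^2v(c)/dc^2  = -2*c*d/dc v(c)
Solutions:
 v(c) = C1 + C2*erf(c)


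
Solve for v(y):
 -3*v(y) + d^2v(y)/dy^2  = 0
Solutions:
 v(y) = C1*exp(-sqrt(3)*y) + C2*exp(sqrt(3)*y)


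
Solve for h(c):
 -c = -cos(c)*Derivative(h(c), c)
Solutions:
 h(c) = C1 + Integral(c/cos(c), c)


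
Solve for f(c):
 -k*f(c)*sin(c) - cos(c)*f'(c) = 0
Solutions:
 f(c) = C1*exp(k*log(cos(c)))


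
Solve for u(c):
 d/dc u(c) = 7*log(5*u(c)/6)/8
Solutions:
 -8*Integral(1/(log(_y) - log(6) + log(5)), (_y, u(c)))/7 = C1 - c


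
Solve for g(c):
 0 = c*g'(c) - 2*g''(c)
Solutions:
 g(c) = C1 + C2*erfi(c/2)


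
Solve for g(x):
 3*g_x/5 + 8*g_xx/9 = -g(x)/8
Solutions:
 g(x) = (C1*sin(3*sqrt(19)*x/80) + C2*cos(3*sqrt(19)*x/80))*exp(-27*x/80)


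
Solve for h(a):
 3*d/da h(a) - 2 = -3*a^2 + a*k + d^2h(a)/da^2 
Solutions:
 h(a) = C1 + C2*exp(3*a) - a^3/3 + a^2*k/6 - a^2/3 + a*k/9 + 4*a/9


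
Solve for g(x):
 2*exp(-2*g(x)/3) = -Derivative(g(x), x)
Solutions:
 g(x) = 3*log(-sqrt(C1 - 2*x)) - 3*log(3) + 3*log(6)/2
 g(x) = 3*log(C1 - 2*x)/2 - 3*log(3) + 3*log(6)/2


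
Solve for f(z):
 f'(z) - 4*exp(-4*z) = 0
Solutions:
 f(z) = C1 - exp(-4*z)


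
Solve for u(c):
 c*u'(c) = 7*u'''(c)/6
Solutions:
 u(c) = C1 + Integral(C2*airyai(6^(1/3)*7^(2/3)*c/7) + C3*airybi(6^(1/3)*7^(2/3)*c/7), c)


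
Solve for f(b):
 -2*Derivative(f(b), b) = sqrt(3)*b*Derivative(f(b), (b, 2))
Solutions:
 f(b) = C1 + C2*b^(1 - 2*sqrt(3)/3)


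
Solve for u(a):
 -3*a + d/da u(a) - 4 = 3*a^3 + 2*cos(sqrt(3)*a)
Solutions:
 u(a) = C1 + 3*a^4/4 + 3*a^2/2 + 4*a + 2*sqrt(3)*sin(sqrt(3)*a)/3


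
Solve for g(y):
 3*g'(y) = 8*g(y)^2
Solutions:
 g(y) = -3/(C1 + 8*y)


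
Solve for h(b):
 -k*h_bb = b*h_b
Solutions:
 h(b) = C1 + C2*sqrt(k)*erf(sqrt(2)*b*sqrt(1/k)/2)


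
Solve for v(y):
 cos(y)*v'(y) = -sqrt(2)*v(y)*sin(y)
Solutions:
 v(y) = C1*cos(y)^(sqrt(2))


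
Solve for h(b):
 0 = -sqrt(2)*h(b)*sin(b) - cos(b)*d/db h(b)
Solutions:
 h(b) = C1*cos(b)^(sqrt(2))


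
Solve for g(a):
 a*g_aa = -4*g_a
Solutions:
 g(a) = C1 + C2/a^3


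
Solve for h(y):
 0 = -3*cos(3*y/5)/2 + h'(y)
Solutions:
 h(y) = C1 + 5*sin(3*y/5)/2


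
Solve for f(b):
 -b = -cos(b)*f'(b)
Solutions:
 f(b) = C1 + Integral(b/cos(b), b)


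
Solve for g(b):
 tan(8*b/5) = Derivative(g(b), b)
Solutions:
 g(b) = C1 - 5*log(cos(8*b/5))/8


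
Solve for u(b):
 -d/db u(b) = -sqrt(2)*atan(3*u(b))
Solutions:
 Integral(1/atan(3*_y), (_y, u(b))) = C1 + sqrt(2)*b


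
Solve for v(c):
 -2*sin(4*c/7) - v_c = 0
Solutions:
 v(c) = C1 + 7*cos(4*c/7)/2


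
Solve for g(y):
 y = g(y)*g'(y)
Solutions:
 g(y) = -sqrt(C1 + y^2)
 g(y) = sqrt(C1 + y^2)


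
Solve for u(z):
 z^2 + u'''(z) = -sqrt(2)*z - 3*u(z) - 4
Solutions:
 u(z) = C3*exp(-3^(1/3)*z) - z^2/3 - sqrt(2)*z/3 + (C1*sin(3^(5/6)*z/2) + C2*cos(3^(5/6)*z/2))*exp(3^(1/3)*z/2) - 4/3


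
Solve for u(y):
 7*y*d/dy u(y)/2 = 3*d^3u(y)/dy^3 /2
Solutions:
 u(y) = C1 + Integral(C2*airyai(3^(2/3)*7^(1/3)*y/3) + C3*airybi(3^(2/3)*7^(1/3)*y/3), y)


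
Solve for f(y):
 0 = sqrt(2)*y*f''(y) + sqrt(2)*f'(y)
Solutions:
 f(y) = C1 + C2*log(y)


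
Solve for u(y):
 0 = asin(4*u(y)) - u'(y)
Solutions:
 Integral(1/asin(4*_y), (_y, u(y))) = C1 + y


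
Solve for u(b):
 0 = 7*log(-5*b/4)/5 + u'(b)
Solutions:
 u(b) = C1 - 7*b*log(-b)/5 + 7*b*(-log(5) + 1 + 2*log(2))/5


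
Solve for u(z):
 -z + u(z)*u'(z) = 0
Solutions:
 u(z) = -sqrt(C1 + z^2)
 u(z) = sqrt(C1 + z^2)


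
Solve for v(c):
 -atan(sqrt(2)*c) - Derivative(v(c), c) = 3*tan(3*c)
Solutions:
 v(c) = C1 - c*atan(sqrt(2)*c) + sqrt(2)*log(2*c^2 + 1)/4 + log(cos(3*c))


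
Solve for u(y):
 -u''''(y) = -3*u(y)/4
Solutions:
 u(y) = C1*exp(-sqrt(2)*3^(1/4)*y/2) + C2*exp(sqrt(2)*3^(1/4)*y/2) + C3*sin(sqrt(2)*3^(1/4)*y/2) + C4*cos(sqrt(2)*3^(1/4)*y/2)


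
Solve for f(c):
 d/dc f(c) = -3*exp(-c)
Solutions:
 f(c) = C1 + 3*exp(-c)


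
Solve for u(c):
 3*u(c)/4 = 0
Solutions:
 u(c) = 0


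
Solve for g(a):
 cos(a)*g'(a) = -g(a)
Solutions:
 g(a) = C1*sqrt(sin(a) - 1)/sqrt(sin(a) + 1)


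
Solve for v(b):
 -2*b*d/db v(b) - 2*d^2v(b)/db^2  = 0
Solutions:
 v(b) = C1 + C2*erf(sqrt(2)*b/2)


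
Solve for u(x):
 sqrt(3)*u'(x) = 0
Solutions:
 u(x) = C1


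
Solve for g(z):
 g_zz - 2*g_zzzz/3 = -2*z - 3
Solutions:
 g(z) = C1 + C2*z + C3*exp(-sqrt(6)*z/2) + C4*exp(sqrt(6)*z/2) - z^3/3 - 3*z^2/2


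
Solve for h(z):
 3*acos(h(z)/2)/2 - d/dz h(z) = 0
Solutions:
 Integral(1/acos(_y/2), (_y, h(z))) = C1 + 3*z/2


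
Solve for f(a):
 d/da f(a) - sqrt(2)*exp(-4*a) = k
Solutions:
 f(a) = C1 + a*k - sqrt(2)*exp(-4*a)/4


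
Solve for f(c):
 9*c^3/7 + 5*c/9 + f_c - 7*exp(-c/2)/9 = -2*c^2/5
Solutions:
 f(c) = C1 - 9*c^4/28 - 2*c^3/15 - 5*c^2/18 - 14*exp(-c/2)/9


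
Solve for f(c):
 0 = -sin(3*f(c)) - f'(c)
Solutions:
 f(c) = -acos((-C1 - exp(6*c))/(C1 - exp(6*c)))/3 + 2*pi/3
 f(c) = acos((-C1 - exp(6*c))/(C1 - exp(6*c)))/3


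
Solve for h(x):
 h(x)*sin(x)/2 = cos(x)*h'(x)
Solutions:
 h(x) = C1/sqrt(cos(x))


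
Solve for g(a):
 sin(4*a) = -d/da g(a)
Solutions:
 g(a) = C1 + cos(4*a)/4


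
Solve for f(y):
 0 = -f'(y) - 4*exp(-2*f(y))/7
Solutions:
 f(y) = log(-sqrt(C1 - 56*y)) - log(7)
 f(y) = log(C1 - 56*y)/2 - log(7)


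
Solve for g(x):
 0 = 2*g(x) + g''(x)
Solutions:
 g(x) = C1*sin(sqrt(2)*x) + C2*cos(sqrt(2)*x)


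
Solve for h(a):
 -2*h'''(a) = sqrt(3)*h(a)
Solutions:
 h(a) = C3*exp(-2^(2/3)*3^(1/6)*a/2) + (C1*sin(6^(2/3)*a/4) + C2*cos(6^(2/3)*a/4))*exp(2^(2/3)*3^(1/6)*a/4)


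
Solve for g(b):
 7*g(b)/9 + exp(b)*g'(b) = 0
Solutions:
 g(b) = C1*exp(7*exp(-b)/9)


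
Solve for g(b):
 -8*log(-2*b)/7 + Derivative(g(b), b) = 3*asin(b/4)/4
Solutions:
 g(b) = C1 + 8*b*log(-b)/7 + 3*b*asin(b/4)/4 - 8*b/7 + 8*b*log(2)/7 + 3*sqrt(16 - b^2)/4


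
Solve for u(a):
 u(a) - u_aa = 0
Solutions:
 u(a) = C1*exp(-a) + C2*exp(a)


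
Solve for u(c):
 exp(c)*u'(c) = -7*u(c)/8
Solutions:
 u(c) = C1*exp(7*exp(-c)/8)


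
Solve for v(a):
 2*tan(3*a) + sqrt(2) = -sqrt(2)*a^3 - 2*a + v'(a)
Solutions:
 v(a) = C1 + sqrt(2)*a^4/4 + a^2 + sqrt(2)*a - 2*log(cos(3*a))/3


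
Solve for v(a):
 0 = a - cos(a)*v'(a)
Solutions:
 v(a) = C1 + Integral(a/cos(a), a)


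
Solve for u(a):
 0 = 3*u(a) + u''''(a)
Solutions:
 u(a) = (C1*sin(sqrt(2)*3^(1/4)*a/2) + C2*cos(sqrt(2)*3^(1/4)*a/2))*exp(-sqrt(2)*3^(1/4)*a/2) + (C3*sin(sqrt(2)*3^(1/4)*a/2) + C4*cos(sqrt(2)*3^(1/4)*a/2))*exp(sqrt(2)*3^(1/4)*a/2)


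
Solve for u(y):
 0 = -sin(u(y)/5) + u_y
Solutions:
 -y + 5*log(cos(u(y)/5) - 1)/2 - 5*log(cos(u(y)/5) + 1)/2 = C1


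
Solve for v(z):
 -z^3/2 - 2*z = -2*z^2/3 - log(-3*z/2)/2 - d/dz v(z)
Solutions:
 v(z) = C1 + z^4/8 - 2*z^3/9 + z^2 - z*log(-z)/2 + z*(-log(3) + 1/2 + log(6)/2)


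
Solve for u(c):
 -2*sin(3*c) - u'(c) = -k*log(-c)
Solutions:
 u(c) = C1 + c*k*(log(-c) - 1) + 2*cos(3*c)/3


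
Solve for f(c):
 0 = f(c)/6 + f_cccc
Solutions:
 f(c) = (C1*sin(2^(1/4)*3^(3/4)*c/6) + C2*cos(2^(1/4)*3^(3/4)*c/6))*exp(-2^(1/4)*3^(3/4)*c/6) + (C3*sin(2^(1/4)*3^(3/4)*c/6) + C4*cos(2^(1/4)*3^(3/4)*c/6))*exp(2^(1/4)*3^(3/4)*c/6)


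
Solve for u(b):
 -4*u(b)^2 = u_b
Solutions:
 u(b) = 1/(C1 + 4*b)


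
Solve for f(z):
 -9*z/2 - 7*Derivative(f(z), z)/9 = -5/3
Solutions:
 f(z) = C1 - 81*z^2/28 + 15*z/7


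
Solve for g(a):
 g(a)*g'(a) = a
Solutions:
 g(a) = -sqrt(C1 + a^2)
 g(a) = sqrt(C1 + a^2)


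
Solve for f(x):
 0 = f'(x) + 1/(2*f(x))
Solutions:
 f(x) = -sqrt(C1 - x)
 f(x) = sqrt(C1 - x)


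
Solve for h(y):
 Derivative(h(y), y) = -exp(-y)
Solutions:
 h(y) = C1 + exp(-y)


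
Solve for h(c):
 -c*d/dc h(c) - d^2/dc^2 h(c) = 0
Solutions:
 h(c) = C1 + C2*erf(sqrt(2)*c/2)


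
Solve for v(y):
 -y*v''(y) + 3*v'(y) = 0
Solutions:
 v(y) = C1 + C2*y^4


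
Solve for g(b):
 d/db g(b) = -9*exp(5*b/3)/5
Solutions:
 g(b) = C1 - 27*exp(5*b/3)/25


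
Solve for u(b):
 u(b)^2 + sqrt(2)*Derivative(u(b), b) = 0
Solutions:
 u(b) = 2/(C1 + sqrt(2)*b)


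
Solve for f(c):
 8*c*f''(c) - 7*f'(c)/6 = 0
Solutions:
 f(c) = C1 + C2*c^(55/48)


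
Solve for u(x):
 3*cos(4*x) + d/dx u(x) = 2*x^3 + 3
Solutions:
 u(x) = C1 + x^4/2 + 3*x - 3*sin(4*x)/4


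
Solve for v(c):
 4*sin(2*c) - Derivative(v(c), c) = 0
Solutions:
 v(c) = C1 - 2*cos(2*c)


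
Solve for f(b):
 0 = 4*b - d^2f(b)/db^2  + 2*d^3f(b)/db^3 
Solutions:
 f(b) = C1 + C2*b + C3*exp(b/2) + 2*b^3/3 + 4*b^2


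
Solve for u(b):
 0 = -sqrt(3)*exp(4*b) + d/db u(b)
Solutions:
 u(b) = C1 + sqrt(3)*exp(4*b)/4


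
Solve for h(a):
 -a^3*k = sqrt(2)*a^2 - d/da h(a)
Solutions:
 h(a) = C1 + a^4*k/4 + sqrt(2)*a^3/3


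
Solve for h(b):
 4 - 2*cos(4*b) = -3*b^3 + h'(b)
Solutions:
 h(b) = C1 + 3*b^4/4 + 4*b - sin(4*b)/2


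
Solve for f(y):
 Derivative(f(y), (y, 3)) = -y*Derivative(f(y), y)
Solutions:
 f(y) = C1 + Integral(C2*airyai(-y) + C3*airybi(-y), y)


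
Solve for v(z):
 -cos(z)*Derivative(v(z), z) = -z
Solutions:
 v(z) = C1 + Integral(z/cos(z), z)


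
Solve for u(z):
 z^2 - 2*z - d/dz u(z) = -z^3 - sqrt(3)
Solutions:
 u(z) = C1 + z^4/4 + z^3/3 - z^2 + sqrt(3)*z


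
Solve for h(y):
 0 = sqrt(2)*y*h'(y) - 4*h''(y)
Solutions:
 h(y) = C1 + C2*erfi(2^(3/4)*y/4)


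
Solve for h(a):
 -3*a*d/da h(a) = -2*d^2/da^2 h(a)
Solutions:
 h(a) = C1 + C2*erfi(sqrt(3)*a/2)


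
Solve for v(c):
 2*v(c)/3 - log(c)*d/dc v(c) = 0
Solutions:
 v(c) = C1*exp(2*li(c)/3)


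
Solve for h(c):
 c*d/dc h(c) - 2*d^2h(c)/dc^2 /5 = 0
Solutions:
 h(c) = C1 + C2*erfi(sqrt(5)*c/2)


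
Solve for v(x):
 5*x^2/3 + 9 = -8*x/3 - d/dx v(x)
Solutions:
 v(x) = C1 - 5*x^3/9 - 4*x^2/3 - 9*x


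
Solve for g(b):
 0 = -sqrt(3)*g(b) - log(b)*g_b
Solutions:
 g(b) = C1*exp(-sqrt(3)*li(b))


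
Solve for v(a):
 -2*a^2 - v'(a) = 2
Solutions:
 v(a) = C1 - 2*a^3/3 - 2*a


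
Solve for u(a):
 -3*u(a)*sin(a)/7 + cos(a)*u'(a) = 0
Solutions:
 u(a) = C1/cos(a)^(3/7)


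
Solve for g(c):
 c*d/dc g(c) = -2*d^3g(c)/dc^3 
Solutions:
 g(c) = C1 + Integral(C2*airyai(-2^(2/3)*c/2) + C3*airybi(-2^(2/3)*c/2), c)


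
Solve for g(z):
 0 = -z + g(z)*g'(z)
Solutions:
 g(z) = -sqrt(C1 + z^2)
 g(z) = sqrt(C1 + z^2)


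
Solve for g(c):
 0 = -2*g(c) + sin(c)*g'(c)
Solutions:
 g(c) = C1*(cos(c) - 1)/(cos(c) + 1)


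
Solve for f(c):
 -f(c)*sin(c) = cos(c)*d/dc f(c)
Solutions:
 f(c) = C1*cos(c)


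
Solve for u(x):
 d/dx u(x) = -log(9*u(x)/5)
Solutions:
 Integral(1/(log(_y) - log(5) + 2*log(3)), (_y, u(x))) = C1 - x


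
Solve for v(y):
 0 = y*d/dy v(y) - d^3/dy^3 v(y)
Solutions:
 v(y) = C1 + Integral(C2*airyai(y) + C3*airybi(y), y)


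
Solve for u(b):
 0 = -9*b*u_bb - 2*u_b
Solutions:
 u(b) = C1 + C2*b^(7/9)


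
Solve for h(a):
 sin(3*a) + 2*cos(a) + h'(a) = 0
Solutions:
 h(a) = C1 - 2*sin(a) + cos(3*a)/3


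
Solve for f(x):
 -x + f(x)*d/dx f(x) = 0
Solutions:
 f(x) = -sqrt(C1 + x^2)
 f(x) = sqrt(C1 + x^2)


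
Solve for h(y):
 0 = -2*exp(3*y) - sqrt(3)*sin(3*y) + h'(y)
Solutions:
 h(y) = C1 + 2*exp(3*y)/3 - sqrt(3)*cos(3*y)/3


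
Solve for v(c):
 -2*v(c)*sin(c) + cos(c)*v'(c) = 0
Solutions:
 v(c) = C1/cos(c)^2


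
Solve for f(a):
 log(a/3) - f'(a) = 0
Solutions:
 f(a) = C1 + a*log(a) - a*log(3) - a


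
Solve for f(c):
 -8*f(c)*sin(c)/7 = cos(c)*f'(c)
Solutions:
 f(c) = C1*cos(c)^(8/7)


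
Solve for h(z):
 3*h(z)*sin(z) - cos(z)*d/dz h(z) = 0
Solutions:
 h(z) = C1/cos(z)^3


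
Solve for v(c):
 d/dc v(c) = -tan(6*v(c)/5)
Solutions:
 v(c) = -5*asin(C1*exp(-6*c/5))/6 + 5*pi/6
 v(c) = 5*asin(C1*exp(-6*c/5))/6


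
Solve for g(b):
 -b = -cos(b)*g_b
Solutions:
 g(b) = C1 + Integral(b/cos(b), b)


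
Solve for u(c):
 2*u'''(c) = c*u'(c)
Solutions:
 u(c) = C1 + Integral(C2*airyai(2^(2/3)*c/2) + C3*airybi(2^(2/3)*c/2), c)


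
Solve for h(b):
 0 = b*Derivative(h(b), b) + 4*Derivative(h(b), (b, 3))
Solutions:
 h(b) = C1 + Integral(C2*airyai(-2^(1/3)*b/2) + C3*airybi(-2^(1/3)*b/2), b)


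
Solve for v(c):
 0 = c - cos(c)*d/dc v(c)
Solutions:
 v(c) = C1 + Integral(c/cos(c), c)


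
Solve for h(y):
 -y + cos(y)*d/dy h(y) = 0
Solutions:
 h(y) = C1 + Integral(y/cos(y), y)


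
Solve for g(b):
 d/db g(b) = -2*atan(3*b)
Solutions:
 g(b) = C1 - 2*b*atan(3*b) + log(9*b^2 + 1)/3


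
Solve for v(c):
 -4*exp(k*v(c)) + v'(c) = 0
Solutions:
 v(c) = Piecewise((log(-1/(C1*k + 4*c*k))/k, Ne(k, 0)), (nan, True))
 v(c) = Piecewise((C1 + 4*c, Eq(k, 0)), (nan, True))


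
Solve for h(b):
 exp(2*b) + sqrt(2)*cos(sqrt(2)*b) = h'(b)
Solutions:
 h(b) = C1 + exp(2*b)/2 + sin(sqrt(2)*b)


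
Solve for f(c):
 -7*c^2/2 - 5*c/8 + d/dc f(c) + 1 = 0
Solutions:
 f(c) = C1 + 7*c^3/6 + 5*c^2/16 - c


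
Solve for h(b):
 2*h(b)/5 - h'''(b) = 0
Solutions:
 h(b) = C3*exp(2^(1/3)*5^(2/3)*b/5) + (C1*sin(2^(1/3)*sqrt(3)*5^(2/3)*b/10) + C2*cos(2^(1/3)*sqrt(3)*5^(2/3)*b/10))*exp(-2^(1/3)*5^(2/3)*b/10)


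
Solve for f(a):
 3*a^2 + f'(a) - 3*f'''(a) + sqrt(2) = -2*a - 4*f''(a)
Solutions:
 f(a) = C1 + C2*exp(a*(2 - sqrt(7))/3) + C3*exp(a*(2 + sqrt(7))/3) - a^3 + 11*a^2 - 106*a - sqrt(2)*a


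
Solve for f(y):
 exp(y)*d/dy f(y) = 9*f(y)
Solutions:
 f(y) = C1*exp(-9*exp(-y))


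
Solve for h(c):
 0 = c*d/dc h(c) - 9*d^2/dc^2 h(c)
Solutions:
 h(c) = C1 + C2*erfi(sqrt(2)*c/6)


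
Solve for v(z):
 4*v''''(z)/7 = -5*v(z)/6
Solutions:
 v(z) = (C1*sin(2^(3/4)*945^(1/4)*z/12) + C2*cos(2^(3/4)*945^(1/4)*z/12))*exp(-2^(3/4)*945^(1/4)*z/12) + (C3*sin(2^(3/4)*945^(1/4)*z/12) + C4*cos(2^(3/4)*945^(1/4)*z/12))*exp(2^(3/4)*945^(1/4)*z/12)


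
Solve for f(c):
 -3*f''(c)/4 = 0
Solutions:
 f(c) = C1 + C2*c


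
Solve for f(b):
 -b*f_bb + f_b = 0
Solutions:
 f(b) = C1 + C2*b^2


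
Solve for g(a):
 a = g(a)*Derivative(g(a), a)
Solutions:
 g(a) = -sqrt(C1 + a^2)
 g(a) = sqrt(C1 + a^2)


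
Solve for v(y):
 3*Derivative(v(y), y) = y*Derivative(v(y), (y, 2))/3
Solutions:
 v(y) = C1 + C2*y^10


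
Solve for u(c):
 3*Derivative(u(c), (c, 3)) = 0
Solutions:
 u(c) = C1 + C2*c + C3*c^2


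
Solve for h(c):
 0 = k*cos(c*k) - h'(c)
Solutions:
 h(c) = C1 + sin(c*k)


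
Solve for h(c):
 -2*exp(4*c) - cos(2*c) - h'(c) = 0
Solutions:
 h(c) = C1 - exp(4*c)/2 - sin(2*c)/2


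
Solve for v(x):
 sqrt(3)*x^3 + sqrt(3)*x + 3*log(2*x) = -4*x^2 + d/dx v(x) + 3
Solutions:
 v(x) = C1 + sqrt(3)*x^4/4 + 4*x^3/3 + sqrt(3)*x^2/2 + 3*x*log(x) - 6*x + x*log(8)


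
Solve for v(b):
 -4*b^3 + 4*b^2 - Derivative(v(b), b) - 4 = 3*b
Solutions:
 v(b) = C1 - b^4 + 4*b^3/3 - 3*b^2/2 - 4*b


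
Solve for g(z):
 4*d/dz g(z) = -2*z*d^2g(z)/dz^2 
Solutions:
 g(z) = C1 + C2/z


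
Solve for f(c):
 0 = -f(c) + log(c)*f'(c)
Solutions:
 f(c) = C1*exp(li(c))


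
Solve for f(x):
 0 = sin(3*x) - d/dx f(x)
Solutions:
 f(x) = C1 - cos(3*x)/3


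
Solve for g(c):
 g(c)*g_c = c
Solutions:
 g(c) = -sqrt(C1 + c^2)
 g(c) = sqrt(C1 + c^2)


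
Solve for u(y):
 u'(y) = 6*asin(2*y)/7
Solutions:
 u(y) = C1 + 6*y*asin(2*y)/7 + 3*sqrt(1 - 4*y^2)/7


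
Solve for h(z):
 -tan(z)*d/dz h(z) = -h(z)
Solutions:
 h(z) = C1*sin(z)


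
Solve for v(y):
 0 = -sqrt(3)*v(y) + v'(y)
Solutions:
 v(y) = C1*exp(sqrt(3)*y)


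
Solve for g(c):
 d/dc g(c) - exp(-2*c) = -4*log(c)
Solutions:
 g(c) = C1 - 4*c*log(c) + 4*c - exp(-2*c)/2


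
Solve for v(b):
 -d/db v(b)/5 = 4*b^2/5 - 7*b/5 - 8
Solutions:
 v(b) = C1 - 4*b^3/3 + 7*b^2/2 + 40*b


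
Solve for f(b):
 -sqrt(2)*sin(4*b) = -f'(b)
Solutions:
 f(b) = C1 - sqrt(2)*cos(4*b)/4


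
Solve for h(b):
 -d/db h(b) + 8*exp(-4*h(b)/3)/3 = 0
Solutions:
 h(b) = 3*log(-I*(C1 + 32*b/9)^(1/4))
 h(b) = 3*log(I*(C1 + 32*b/9)^(1/4))
 h(b) = 3*log(-(C1 + 32*b/9)^(1/4))
 h(b) = 3*log(C1 + 32*b/9)/4


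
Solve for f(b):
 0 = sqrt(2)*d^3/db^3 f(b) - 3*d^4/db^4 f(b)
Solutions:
 f(b) = C1 + C2*b + C3*b^2 + C4*exp(sqrt(2)*b/3)


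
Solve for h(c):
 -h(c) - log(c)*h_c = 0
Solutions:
 h(c) = C1*exp(-li(c))


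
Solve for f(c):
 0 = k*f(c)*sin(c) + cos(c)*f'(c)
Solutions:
 f(c) = C1*exp(k*log(cos(c)))


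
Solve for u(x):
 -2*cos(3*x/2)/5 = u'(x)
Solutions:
 u(x) = C1 - 4*sin(3*x/2)/15


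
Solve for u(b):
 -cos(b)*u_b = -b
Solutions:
 u(b) = C1 + Integral(b/cos(b), b)


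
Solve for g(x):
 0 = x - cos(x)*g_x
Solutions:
 g(x) = C1 + Integral(x/cos(x), x)


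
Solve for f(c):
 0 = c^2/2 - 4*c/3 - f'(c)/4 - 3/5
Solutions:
 f(c) = C1 + 2*c^3/3 - 8*c^2/3 - 12*c/5


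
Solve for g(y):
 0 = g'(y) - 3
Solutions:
 g(y) = C1 + 3*y


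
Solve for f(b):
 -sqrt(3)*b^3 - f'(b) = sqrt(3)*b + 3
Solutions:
 f(b) = C1 - sqrt(3)*b^4/4 - sqrt(3)*b^2/2 - 3*b


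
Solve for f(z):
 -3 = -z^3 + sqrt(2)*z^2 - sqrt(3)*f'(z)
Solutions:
 f(z) = C1 - sqrt(3)*z^4/12 + sqrt(6)*z^3/9 + sqrt(3)*z


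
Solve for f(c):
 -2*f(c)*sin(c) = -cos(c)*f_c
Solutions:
 f(c) = C1/cos(c)^2


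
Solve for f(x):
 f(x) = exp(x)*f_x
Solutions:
 f(x) = C1*exp(-exp(-x))


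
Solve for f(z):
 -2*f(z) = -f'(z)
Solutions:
 f(z) = C1*exp(2*z)


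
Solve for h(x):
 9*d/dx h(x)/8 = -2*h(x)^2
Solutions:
 h(x) = 9/(C1 + 16*x)


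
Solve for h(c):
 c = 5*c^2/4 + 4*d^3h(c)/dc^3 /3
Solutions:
 h(c) = C1 + C2*c + C3*c^2 - c^5/64 + c^4/32


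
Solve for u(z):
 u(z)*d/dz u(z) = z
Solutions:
 u(z) = -sqrt(C1 + z^2)
 u(z) = sqrt(C1 + z^2)


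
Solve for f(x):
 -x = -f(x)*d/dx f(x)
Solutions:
 f(x) = -sqrt(C1 + x^2)
 f(x) = sqrt(C1 + x^2)


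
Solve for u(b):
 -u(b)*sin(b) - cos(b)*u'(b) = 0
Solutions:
 u(b) = C1*cos(b)


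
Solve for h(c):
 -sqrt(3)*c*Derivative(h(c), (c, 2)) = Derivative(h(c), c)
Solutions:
 h(c) = C1 + C2*c^(1 - sqrt(3)/3)


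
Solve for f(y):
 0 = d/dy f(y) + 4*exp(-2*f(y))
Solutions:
 f(y) = log(-sqrt(C1 - 8*y))
 f(y) = log(C1 - 8*y)/2


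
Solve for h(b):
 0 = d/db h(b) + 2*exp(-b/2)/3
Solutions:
 h(b) = C1 + 4*exp(-b/2)/3


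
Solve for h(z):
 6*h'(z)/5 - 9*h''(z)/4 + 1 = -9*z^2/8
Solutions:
 h(z) = C1 + C2*exp(8*z/15) - 5*z^3/16 - 225*z^2/128 - 11405*z/1536


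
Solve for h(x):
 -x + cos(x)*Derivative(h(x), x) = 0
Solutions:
 h(x) = C1 + Integral(x/cos(x), x)


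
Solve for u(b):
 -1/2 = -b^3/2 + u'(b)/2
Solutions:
 u(b) = C1 + b^4/4 - b


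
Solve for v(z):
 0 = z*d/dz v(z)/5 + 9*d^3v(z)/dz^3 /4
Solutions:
 v(z) = C1 + Integral(C2*airyai(-2^(2/3)*75^(1/3)*z/15) + C3*airybi(-2^(2/3)*75^(1/3)*z/15), z)


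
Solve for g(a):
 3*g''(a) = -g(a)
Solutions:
 g(a) = C1*sin(sqrt(3)*a/3) + C2*cos(sqrt(3)*a/3)


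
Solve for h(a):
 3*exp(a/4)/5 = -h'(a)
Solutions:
 h(a) = C1 - 12*exp(a/4)/5


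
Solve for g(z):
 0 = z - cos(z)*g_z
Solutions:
 g(z) = C1 + Integral(z/cos(z), z)


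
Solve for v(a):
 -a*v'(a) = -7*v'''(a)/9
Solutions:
 v(a) = C1 + Integral(C2*airyai(21^(2/3)*a/7) + C3*airybi(21^(2/3)*a/7), a)


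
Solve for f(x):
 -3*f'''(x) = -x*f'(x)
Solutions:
 f(x) = C1 + Integral(C2*airyai(3^(2/3)*x/3) + C3*airybi(3^(2/3)*x/3), x)


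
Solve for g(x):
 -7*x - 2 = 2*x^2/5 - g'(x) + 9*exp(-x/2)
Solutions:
 g(x) = C1 + 2*x^3/15 + 7*x^2/2 + 2*x - 18*exp(-x/2)


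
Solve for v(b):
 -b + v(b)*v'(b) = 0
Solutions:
 v(b) = -sqrt(C1 + b^2)
 v(b) = sqrt(C1 + b^2)


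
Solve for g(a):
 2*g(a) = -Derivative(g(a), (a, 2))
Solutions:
 g(a) = C1*sin(sqrt(2)*a) + C2*cos(sqrt(2)*a)


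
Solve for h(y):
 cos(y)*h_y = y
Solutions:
 h(y) = C1 + Integral(y/cos(y), y)


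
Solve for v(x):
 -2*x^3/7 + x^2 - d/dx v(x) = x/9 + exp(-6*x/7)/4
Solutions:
 v(x) = C1 - x^4/14 + x^3/3 - x^2/18 + 7*exp(-6*x/7)/24


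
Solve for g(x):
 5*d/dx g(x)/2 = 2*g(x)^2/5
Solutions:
 g(x) = -25/(C1 + 4*x)


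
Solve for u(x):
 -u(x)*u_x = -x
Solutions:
 u(x) = -sqrt(C1 + x^2)
 u(x) = sqrt(C1 + x^2)


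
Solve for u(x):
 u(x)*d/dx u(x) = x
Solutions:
 u(x) = -sqrt(C1 + x^2)
 u(x) = sqrt(C1 + x^2)


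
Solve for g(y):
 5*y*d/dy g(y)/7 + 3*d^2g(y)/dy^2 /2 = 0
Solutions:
 g(y) = C1 + C2*erf(sqrt(105)*y/21)


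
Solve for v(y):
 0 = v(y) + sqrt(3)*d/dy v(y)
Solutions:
 v(y) = C1*exp(-sqrt(3)*y/3)


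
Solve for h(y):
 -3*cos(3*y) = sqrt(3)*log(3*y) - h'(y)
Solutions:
 h(y) = C1 + sqrt(3)*y*(log(y) - 1) + sqrt(3)*y*log(3) + sin(3*y)


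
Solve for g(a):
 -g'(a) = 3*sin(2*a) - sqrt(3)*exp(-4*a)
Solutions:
 g(a) = C1 + 3*cos(2*a)/2 - sqrt(3)*exp(-4*a)/4


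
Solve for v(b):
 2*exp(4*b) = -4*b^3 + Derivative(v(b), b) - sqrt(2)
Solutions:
 v(b) = C1 + b^4 + sqrt(2)*b + exp(4*b)/2


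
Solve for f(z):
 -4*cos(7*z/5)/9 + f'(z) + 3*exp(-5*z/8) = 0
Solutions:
 f(z) = C1 + 20*sin(7*z/5)/63 + 24*exp(-5*z/8)/5


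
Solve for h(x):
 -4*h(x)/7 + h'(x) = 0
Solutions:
 h(x) = C1*exp(4*x/7)


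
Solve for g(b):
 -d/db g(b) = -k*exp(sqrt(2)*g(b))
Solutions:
 g(b) = sqrt(2)*(2*log(-1/(C1 + b*k)) - log(2))/4


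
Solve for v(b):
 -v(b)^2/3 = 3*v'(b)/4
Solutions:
 v(b) = 9/(C1 + 4*b)


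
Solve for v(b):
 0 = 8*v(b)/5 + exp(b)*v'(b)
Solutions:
 v(b) = C1*exp(8*exp(-b)/5)


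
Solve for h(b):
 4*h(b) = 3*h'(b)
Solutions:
 h(b) = C1*exp(4*b/3)


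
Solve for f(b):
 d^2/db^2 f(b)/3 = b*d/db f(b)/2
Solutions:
 f(b) = C1 + C2*erfi(sqrt(3)*b/2)


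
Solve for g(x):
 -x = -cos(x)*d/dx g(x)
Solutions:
 g(x) = C1 + Integral(x/cos(x), x)


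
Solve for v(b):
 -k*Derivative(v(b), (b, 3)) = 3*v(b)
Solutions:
 v(b) = C1*exp(3^(1/3)*b*(-1/k)^(1/3)) + C2*exp(b*(-1/k)^(1/3)*(-3^(1/3) + 3^(5/6)*I)/2) + C3*exp(-b*(-1/k)^(1/3)*(3^(1/3) + 3^(5/6)*I)/2)


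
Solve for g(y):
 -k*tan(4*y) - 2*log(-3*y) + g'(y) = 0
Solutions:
 g(y) = C1 - k*log(cos(4*y))/4 + 2*y*log(-y) - 2*y + 2*y*log(3)


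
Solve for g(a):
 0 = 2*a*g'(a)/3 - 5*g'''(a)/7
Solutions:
 g(a) = C1 + Integral(C2*airyai(14^(1/3)*15^(2/3)*a/15) + C3*airybi(14^(1/3)*15^(2/3)*a/15), a)


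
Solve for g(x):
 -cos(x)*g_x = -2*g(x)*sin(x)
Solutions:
 g(x) = C1/cos(x)^2


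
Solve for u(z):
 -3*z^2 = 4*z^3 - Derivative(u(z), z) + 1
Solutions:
 u(z) = C1 + z^4 + z^3 + z


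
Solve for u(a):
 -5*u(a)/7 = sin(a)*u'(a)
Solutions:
 u(a) = C1*(cos(a) + 1)^(5/14)/(cos(a) - 1)^(5/14)


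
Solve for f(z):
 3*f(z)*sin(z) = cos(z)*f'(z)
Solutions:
 f(z) = C1/cos(z)^3


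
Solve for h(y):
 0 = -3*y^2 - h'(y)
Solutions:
 h(y) = C1 - y^3


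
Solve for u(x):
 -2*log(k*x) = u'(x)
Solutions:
 u(x) = C1 - 2*x*log(k*x) + 2*x


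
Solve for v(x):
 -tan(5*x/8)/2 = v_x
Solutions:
 v(x) = C1 + 4*log(cos(5*x/8))/5


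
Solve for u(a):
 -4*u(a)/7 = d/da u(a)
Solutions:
 u(a) = C1*exp(-4*a/7)


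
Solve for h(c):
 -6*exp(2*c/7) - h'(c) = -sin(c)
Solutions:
 h(c) = C1 - 21*exp(2*c/7) - cos(c)


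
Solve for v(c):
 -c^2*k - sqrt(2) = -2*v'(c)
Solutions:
 v(c) = C1 + c^3*k/6 + sqrt(2)*c/2


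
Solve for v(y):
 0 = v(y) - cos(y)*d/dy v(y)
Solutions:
 v(y) = C1*sqrt(sin(y) + 1)/sqrt(sin(y) - 1)


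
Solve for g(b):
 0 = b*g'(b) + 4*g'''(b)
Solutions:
 g(b) = C1 + Integral(C2*airyai(-2^(1/3)*b/2) + C3*airybi(-2^(1/3)*b/2), b)


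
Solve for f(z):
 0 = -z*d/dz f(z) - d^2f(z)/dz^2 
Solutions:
 f(z) = C1 + C2*erf(sqrt(2)*z/2)


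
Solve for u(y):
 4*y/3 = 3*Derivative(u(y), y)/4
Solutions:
 u(y) = C1 + 8*y^2/9


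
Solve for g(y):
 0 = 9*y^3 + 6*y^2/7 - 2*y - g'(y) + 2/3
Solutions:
 g(y) = C1 + 9*y^4/4 + 2*y^3/7 - y^2 + 2*y/3


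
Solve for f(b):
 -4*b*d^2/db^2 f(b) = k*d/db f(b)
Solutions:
 f(b) = C1 + b^(1 - re(k)/4)*(C2*sin(log(b)*Abs(im(k))/4) + C3*cos(log(b)*im(k)/4))


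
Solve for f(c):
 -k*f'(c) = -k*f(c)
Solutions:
 f(c) = C1*exp(c)


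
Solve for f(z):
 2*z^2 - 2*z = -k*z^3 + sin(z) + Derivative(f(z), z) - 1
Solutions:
 f(z) = C1 + k*z^4/4 + 2*z^3/3 - z^2 + z + cos(z)


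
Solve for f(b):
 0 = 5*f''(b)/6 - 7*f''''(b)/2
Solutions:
 f(b) = C1 + C2*b + C3*exp(-sqrt(105)*b/21) + C4*exp(sqrt(105)*b/21)


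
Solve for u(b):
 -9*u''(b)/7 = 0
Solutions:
 u(b) = C1 + C2*b


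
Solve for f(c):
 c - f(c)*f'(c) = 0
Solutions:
 f(c) = -sqrt(C1 + c^2)
 f(c) = sqrt(C1 + c^2)


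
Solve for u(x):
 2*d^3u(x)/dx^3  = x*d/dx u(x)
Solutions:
 u(x) = C1 + Integral(C2*airyai(2^(2/3)*x/2) + C3*airybi(2^(2/3)*x/2), x)


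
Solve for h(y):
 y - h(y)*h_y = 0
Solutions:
 h(y) = -sqrt(C1 + y^2)
 h(y) = sqrt(C1 + y^2)


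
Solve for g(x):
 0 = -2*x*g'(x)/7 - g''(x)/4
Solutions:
 g(x) = C1 + C2*erf(2*sqrt(7)*x/7)


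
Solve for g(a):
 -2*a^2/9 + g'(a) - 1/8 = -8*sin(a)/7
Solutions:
 g(a) = C1 + 2*a^3/27 + a/8 + 8*cos(a)/7


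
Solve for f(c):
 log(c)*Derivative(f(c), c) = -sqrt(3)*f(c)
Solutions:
 f(c) = C1*exp(-sqrt(3)*li(c))


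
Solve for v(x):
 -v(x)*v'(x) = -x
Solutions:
 v(x) = -sqrt(C1 + x^2)
 v(x) = sqrt(C1 + x^2)


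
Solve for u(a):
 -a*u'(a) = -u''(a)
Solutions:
 u(a) = C1 + C2*erfi(sqrt(2)*a/2)


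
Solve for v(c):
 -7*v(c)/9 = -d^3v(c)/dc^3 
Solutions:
 v(c) = C3*exp(21^(1/3)*c/3) + (C1*sin(3^(5/6)*7^(1/3)*c/6) + C2*cos(3^(5/6)*7^(1/3)*c/6))*exp(-21^(1/3)*c/6)


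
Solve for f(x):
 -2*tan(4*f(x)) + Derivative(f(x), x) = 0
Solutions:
 f(x) = -asin(C1*exp(8*x))/4 + pi/4
 f(x) = asin(C1*exp(8*x))/4


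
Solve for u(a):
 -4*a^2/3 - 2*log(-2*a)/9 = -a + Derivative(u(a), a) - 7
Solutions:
 u(a) = C1 - 4*a^3/9 + a^2/2 - 2*a*log(-a)/9 + a*(65 - 2*log(2))/9


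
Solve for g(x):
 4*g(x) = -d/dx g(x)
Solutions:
 g(x) = C1*exp(-4*x)


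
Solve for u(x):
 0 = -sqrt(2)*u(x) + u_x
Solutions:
 u(x) = C1*exp(sqrt(2)*x)


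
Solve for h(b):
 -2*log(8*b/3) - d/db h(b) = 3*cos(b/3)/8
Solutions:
 h(b) = C1 - 2*b*log(b) - 6*b*log(2) + 2*b + 2*b*log(3) - 9*sin(b/3)/8


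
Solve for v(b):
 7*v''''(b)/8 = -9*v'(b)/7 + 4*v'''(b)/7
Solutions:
 v(b) = C1 + C2*exp(b*(512*2^(1/3)/(441*sqrt(1701177) + 575251)^(1/3) + 64 + 2^(2/3)*(441*sqrt(1701177) + 575251)^(1/3))/294)*sin(2^(1/3)*sqrt(3)*b*(-2^(1/3)*(441*sqrt(1701177) + 575251)^(1/3) + 512/(441*sqrt(1701177) + 575251)^(1/3))/294) + C3*exp(b*(512*2^(1/3)/(441*sqrt(1701177) + 575251)^(1/3) + 64 + 2^(2/3)*(441*sqrt(1701177) + 575251)^(1/3))/294)*cos(2^(1/3)*sqrt(3)*b*(-2^(1/3)*(441*sqrt(1701177) + 575251)^(1/3) + 512/(441*sqrt(1701177) + 575251)^(1/3))/294) + C4*exp(b*(-2^(2/3)*(441*sqrt(1701177) + 575251)^(1/3) - 512*2^(1/3)/(441*sqrt(1701177) + 575251)^(1/3) + 32)/147)


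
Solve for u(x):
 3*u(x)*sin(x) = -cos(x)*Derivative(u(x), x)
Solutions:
 u(x) = C1*cos(x)^3


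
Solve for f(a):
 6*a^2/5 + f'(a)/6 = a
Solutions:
 f(a) = C1 - 12*a^3/5 + 3*a^2


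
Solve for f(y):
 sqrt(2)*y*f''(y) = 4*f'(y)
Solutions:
 f(y) = C1 + C2*y^(1 + 2*sqrt(2))


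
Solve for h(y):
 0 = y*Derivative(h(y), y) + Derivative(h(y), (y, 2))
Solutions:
 h(y) = C1 + C2*erf(sqrt(2)*y/2)


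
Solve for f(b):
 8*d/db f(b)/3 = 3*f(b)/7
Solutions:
 f(b) = C1*exp(9*b/56)


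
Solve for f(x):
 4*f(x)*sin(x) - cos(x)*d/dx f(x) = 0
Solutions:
 f(x) = C1/cos(x)^4


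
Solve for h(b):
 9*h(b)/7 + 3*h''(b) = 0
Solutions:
 h(b) = C1*sin(sqrt(21)*b/7) + C2*cos(sqrt(21)*b/7)


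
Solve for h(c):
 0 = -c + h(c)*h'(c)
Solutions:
 h(c) = -sqrt(C1 + c^2)
 h(c) = sqrt(C1 + c^2)


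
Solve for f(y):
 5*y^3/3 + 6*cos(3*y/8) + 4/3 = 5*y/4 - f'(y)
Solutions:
 f(y) = C1 - 5*y^4/12 + 5*y^2/8 - 4*y/3 - 16*sin(3*y/8)


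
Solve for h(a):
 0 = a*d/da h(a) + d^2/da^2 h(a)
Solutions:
 h(a) = C1 + C2*erf(sqrt(2)*a/2)


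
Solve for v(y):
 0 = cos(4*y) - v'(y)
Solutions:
 v(y) = C1 + sin(4*y)/4


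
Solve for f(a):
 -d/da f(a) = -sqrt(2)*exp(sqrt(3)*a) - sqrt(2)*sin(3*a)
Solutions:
 f(a) = C1 + sqrt(6)*exp(sqrt(3)*a)/3 - sqrt(2)*cos(3*a)/3


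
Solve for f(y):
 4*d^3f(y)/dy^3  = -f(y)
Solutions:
 f(y) = C3*exp(-2^(1/3)*y/2) + (C1*sin(2^(1/3)*sqrt(3)*y/4) + C2*cos(2^(1/3)*sqrt(3)*y/4))*exp(2^(1/3)*y/4)


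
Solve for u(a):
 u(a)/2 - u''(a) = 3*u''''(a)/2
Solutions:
 u(a) = C1*exp(-sqrt(3)*a/3) + C2*exp(sqrt(3)*a/3) + C3*sin(a) + C4*cos(a)


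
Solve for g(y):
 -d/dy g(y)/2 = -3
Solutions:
 g(y) = C1 + 6*y


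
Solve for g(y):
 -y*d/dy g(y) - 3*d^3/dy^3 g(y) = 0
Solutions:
 g(y) = C1 + Integral(C2*airyai(-3^(2/3)*y/3) + C3*airybi(-3^(2/3)*y/3), y)


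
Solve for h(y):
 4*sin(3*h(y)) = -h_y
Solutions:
 h(y) = -acos((-C1 - exp(24*y))/(C1 - exp(24*y)))/3 + 2*pi/3
 h(y) = acos((-C1 - exp(24*y))/(C1 - exp(24*y)))/3


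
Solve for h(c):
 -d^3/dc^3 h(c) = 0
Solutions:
 h(c) = C1 + C2*c + C3*c^2


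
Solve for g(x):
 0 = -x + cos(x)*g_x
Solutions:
 g(x) = C1 + Integral(x/cos(x), x)


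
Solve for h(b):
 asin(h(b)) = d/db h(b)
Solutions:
 Integral(1/asin(_y), (_y, h(b))) = C1 + b


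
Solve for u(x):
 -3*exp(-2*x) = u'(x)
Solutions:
 u(x) = C1 + 3*exp(-2*x)/2


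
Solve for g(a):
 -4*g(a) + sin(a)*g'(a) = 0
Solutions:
 g(a) = C1*(cos(a)^2 - 2*cos(a) + 1)/(cos(a)^2 + 2*cos(a) + 1)


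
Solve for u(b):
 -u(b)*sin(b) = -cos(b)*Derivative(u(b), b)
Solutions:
 u(b) = C1/cos(b)


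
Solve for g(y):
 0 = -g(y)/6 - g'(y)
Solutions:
 g(y) = C1*exp(-y/6)


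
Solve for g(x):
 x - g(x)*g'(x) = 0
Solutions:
 g(x) = -sqrt(C1 + x^2)
 g(x) = sqrt(C1 + x^2)


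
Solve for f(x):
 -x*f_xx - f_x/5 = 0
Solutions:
 f(x) = C1 + C2*x^(4/5)
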